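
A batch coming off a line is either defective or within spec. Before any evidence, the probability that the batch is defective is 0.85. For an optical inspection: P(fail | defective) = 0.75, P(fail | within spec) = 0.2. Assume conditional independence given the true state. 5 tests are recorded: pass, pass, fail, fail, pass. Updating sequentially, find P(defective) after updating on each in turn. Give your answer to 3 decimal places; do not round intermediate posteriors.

0.709

Each posterior becomes the prior for the next update.
After 'pass': P(defective) = 0.25·0.8500 / (0.25·0.8500 + 0.8·0.1500) ≈ 0.6391
After 'pass': P(defective) = 0.25·0.6391 / (0.25·0.6391 + 0.8·0.3609) ≈ 0.3562
After 'fail': P(defective) = 0.75·0.3562 / (0.75·0.3562 + 0.2·0.6438) ≈ 0.6748
After 'fail': P(defective) = 0.75·0.6748 / (0.75·0.6748 + 0.2·0.3252) ≈ 0.8861
After 'pass': P(defective) = 0.25·0.8861 / (0.25·0.8861 + 0.8·0.1139) ≈ 0.7086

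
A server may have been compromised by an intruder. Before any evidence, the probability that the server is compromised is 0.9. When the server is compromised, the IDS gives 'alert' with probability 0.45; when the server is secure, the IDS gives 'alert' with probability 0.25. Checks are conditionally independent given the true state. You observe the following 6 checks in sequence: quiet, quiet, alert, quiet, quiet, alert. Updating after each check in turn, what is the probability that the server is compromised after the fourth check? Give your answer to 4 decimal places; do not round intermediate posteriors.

After 'quiet': P(compromised) = 0.55·0.9000 / (0.55·0.9000 + 0.75·0.1000) ≈ 0.8684
After 'quiet': P(compromised) = 0.55·0.8684 / (0.55·0.8684 + 0.75·0.1316) ≈ 0.8288
After 'alert': P(compromised) = 0.45·0.8288 / (0.45·0.8288 + 0.25·0.1712) ≈ 0.8970
After 'quiet': P(compromised) = 0.55·0.8970 / (0.55·0.8970 + 0.75·0.1030) ≈ 0.8647

0.8647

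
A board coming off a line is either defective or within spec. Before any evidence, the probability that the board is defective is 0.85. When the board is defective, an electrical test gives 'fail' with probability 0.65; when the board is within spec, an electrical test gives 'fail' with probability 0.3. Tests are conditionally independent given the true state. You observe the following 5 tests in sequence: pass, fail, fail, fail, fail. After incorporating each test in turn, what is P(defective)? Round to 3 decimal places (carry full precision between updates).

After 'pass': P(defective) = 0.35·0.8500 / (0.35·0.8500 + 0.7·0.1500) ≈ 0.7391
After 'fail': P(defective) = 0.65·0.7391 / (0.65·0.7391 + 0.3·0.2609) ≈ 0.8599
After 'fail': P(defective) = 0.65·0.8599 / (0.65·0.8599 + 0.3·0.1401) ≈ 0.9301
After 'fail': P(defective) = 0.65·0.9301 / (0.65·0.9301 + 0.3·0.0699) ≈ 0.9665
After 'fail': P(defective) = 0.65·0.9665 / (0.65·0.9665 + 0.3·0.0335) ≈ 0.9842

0.984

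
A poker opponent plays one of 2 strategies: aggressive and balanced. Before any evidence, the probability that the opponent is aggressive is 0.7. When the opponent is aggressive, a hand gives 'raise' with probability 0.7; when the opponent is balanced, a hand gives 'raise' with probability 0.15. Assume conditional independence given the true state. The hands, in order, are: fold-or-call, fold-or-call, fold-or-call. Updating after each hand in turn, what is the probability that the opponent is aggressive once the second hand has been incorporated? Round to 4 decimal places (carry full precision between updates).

After 'fold-or-call': P(aggressive) = 0.3·0.7000 / (0.3·0.7000 + 0.85·0.3000) ≈ 0.4516
After 'fold-or-call': P(aggressive) = 0.3·0.4516 / (0.3·0.4516 + 0.85·0.5484) ≈ 0.2252

0.2252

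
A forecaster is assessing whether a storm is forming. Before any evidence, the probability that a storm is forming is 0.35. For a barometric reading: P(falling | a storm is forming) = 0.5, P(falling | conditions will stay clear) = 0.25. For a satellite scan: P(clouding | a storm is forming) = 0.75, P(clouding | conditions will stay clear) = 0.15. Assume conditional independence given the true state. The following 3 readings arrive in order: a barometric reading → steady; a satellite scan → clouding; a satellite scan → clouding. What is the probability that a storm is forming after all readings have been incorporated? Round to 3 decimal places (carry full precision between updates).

0.900

After a barometric reading='steady': P(storm) = 0.5·0.3500 / (0.5·0.3500 + 0.75·0.6500) ≈ 0.2642
After a satellite scan='clouding': P(storm) = 0.75·0.2642 / (0.75·0.2642 + 0.15·0.7358) ≈ 0.6422
After a satellite scan='clouding': P(storm) = 0.75·0.6422 / (0.75·0.6422 + 0.15·0.3578) ≈ 0.8997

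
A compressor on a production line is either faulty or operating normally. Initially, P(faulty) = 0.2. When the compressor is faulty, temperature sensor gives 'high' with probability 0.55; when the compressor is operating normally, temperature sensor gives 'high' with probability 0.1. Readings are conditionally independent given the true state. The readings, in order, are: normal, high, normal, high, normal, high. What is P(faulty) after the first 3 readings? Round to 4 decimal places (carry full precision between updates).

0.2558

After 'normal': P(faulty) = 0.45·0.2000 / (0.45·0.2000 + 0.9·0.8000) ≈ 0.1111
After 'high': P(faulty) = 0.55·0.1111 / (0.55·0.1111 + 0.1·0.8889) ≈ 0.4074
After 'normal': P(faulty) = 0.45·0.4074 / (0.45·0.4074 + 0.9·0.5926) ≈ 0.2558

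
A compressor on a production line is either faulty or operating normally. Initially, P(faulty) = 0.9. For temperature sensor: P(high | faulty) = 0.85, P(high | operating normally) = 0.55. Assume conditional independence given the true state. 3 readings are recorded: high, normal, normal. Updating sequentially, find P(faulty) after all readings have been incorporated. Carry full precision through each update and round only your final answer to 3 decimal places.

After 'high': P(faulty) = 0.85·0.9000 / (0.85·0.9000 + 0.55·0.1000) ≈ 0.9329
After 'normal': P(faulty) = 0.15·0.9329 / (0.15·0.9329 + 0.45·0.0671) ≈ 0.8226
After 'normal': P(faulty) = 0.15·0.8226 / (0.15·0.8226 + 0.45·0.1774) ≈ 0.6071

0.607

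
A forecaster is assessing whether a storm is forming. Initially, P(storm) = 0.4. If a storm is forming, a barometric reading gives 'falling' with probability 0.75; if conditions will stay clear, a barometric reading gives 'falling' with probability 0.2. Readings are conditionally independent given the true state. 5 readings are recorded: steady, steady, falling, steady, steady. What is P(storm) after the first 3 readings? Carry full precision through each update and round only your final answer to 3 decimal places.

After 'steady': P(storm) = 0.25·0.4000 / (0.25·0.4000 + 0.8·0.6000) ≈ 0.1724
After 'steady': P(storm) = 0.25·0.1724 / (0.25·0.1724 + 0.8·0.8276) ≈ 0.0611
After 'falling': P(storm) = 0.75·0.0611 / (0.75·0.0611 + 0.2·0.9389) ≈ 0.1962

0.196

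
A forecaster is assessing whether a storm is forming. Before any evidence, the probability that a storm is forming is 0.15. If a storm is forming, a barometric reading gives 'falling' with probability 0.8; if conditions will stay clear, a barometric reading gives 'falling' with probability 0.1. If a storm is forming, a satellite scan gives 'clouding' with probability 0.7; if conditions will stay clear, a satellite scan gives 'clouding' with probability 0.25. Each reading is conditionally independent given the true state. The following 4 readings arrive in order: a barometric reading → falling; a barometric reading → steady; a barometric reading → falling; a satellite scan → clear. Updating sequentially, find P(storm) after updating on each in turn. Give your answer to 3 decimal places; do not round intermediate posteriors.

After a barometric reading='falling': P(storm) = 0.8·0.1500 / (0.8·0.1500 + 0.1·0.8500) ≈ 0.5854
After a barometric reading='steady': P(storm) = 0.2·0.5854 / (0.2·0.5854 + 0.9·0.4146) ≈ 0.2388
After a barometric reading='falling': P(storm) = 0.8·0.2388 / (0.8·0.2388 + 0.1·0.7612) ≈ 0.7151
After a satellite scan='clear': P(storm) = 0.3·0.7151 / (0.3·0.7151 + 0.75·0.2849) ≈ 0.5010

0.501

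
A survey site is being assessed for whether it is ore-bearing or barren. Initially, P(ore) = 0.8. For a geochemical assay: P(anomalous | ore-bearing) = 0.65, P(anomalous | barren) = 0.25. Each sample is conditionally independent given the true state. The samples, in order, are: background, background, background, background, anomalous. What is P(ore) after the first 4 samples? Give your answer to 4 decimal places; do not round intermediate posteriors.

0.1595

After 'background': P(ore) = 0.35·0.8000 / (0.35·0.8000 + 0.75·0.2000) ≈ 0.6512
After 'background': P(ore) = 0.35·0.6512 / (0.35·0.6512 + 0.75·0.3488) ≈ 0.4656
After 'background': P(ore) = 0.35·0.4656 / (0.35·0.4656 + 0.75·0.5344) ≈ 0.2890
After 'background': P(ore) = 0.35·0.2890 / (0.35·0.2890 + 0.75·0.7110) ≈ 0.1595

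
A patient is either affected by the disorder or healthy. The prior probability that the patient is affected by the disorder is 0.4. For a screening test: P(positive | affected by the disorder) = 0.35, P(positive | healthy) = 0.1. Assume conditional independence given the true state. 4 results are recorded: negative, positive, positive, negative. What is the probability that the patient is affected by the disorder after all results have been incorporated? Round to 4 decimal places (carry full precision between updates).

Each posterior becomes the prior for the next update.
After 'negative': P(affected) = 0.65·0.4000 / (0.65·0.4000 + 0.9·0.6000) ≈ 0.3250
After 'positive': P(affected) = 0.35·0.3250 / (0.35·0.3250 + 0.1·0.6750) ≈ 0.6276
After 'positive': P(affected) = 0.35·0.6276 / (0.35·0.6276 + 0.1·0.3724) ≈ 0.8550
After 'negative': P(affected) = 0.65·0.8550 / (0.65·0.8550 + 0.9·0.1450) ≈ 0.8099

0.8099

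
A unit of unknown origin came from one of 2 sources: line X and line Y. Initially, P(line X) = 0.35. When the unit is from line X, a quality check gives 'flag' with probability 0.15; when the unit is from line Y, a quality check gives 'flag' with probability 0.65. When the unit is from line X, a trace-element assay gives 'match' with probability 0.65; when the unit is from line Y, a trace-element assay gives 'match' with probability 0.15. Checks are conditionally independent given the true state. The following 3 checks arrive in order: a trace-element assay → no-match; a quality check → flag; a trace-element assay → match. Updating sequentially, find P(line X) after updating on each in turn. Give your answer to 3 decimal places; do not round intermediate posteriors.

0.181

Each posterior becomes the prior for the next update.
After a trace-element assay='no-match': P(line X) = 0.35·0.3500 / (0.35·0.3500 + 0.85·0.6500) ≈ 0.1815
After a quality check='flag': P(line X) = 0.15·0.1815 / (0.15·0.1815 + 0.65·0.8185) ≈ 0.0487
After a trace-element assay='match': P(line X) = 0.65·0.0487 / (0.65·0.0487 + 0.15·0.9513) ≈ 0.1815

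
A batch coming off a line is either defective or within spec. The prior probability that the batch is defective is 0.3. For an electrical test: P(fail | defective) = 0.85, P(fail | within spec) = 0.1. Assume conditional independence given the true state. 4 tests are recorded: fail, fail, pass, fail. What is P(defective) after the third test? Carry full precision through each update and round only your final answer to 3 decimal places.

0.838

After 'fail': P(defective) = 0.85·0.3000 / (0.85·0.3000 + 0.1·0.7000) ≈ 0.7846
After 'fail': P(defective) = 0.85·0.7846 / (0.85·0.7846 + 0.1·0.2154) ≈ 0.9687
After 'pass': P(defective) = 0.15·0.9687 / (0.15·0.9687 + 0.9·0.0313) ≈ 0.8377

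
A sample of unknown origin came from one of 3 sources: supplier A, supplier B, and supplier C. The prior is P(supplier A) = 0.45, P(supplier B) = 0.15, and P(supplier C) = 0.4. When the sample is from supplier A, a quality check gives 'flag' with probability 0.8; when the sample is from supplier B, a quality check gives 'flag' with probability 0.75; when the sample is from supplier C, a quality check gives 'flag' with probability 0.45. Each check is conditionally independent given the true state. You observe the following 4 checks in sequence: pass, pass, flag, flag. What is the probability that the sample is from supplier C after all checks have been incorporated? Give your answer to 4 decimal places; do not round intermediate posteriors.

0.5933

Apply Bayes' rule sequentially, carrying P(supplier C) forward.
After 'pass': normaliser = 0.2·0.4500 + 0.25·0.1500 + 0.55·0.4000; P(supplier A) ≈ 0.2590, P(supplier B) ≈ 0.1079, P(supplier C) ≈ 0.6331
After 'pass': normaliser = 0.2·0.2590 + 0.25·0.1079 + 0.55·0.6331; P(supplier A) ≈ 0.1213, P(supplier B) ≈ 0.0632, P(supplier C) ≈ 0.8155
After 'flag': normaliser = 0.8·0.1213 + 0.75·0.0632 + 0.45·0.8155; P(supplier A) ≈ 0.1898, P(supplier B) ≈ 0.0927, P(supplier C) ≈ 0.7176
After 'flag': normaliser = 0.8·0.1898 + 0.75·0.0927 + 0.45·0.7176; P(supplier A) ≈ 0.2790, P(supplier B) ≈ 0.1277, P(supplier C) ≈ 0.5933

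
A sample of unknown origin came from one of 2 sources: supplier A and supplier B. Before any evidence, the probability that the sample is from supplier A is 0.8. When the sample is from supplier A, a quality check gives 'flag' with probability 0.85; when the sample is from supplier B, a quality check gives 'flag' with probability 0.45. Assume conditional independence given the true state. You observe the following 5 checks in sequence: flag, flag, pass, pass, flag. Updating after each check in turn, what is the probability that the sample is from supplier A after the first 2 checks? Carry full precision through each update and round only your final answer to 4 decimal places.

0.9345

After 'flag': P(supplier A) = 0.85·0.8000 / (0.85·0.8000 + 0.45·0.2000) ≈ 0.8831
After 'flag': P(supplier A) = 0.85·0.8831 / (0.85·0.8831 + 0.45·0.1169) ≈ 0.9345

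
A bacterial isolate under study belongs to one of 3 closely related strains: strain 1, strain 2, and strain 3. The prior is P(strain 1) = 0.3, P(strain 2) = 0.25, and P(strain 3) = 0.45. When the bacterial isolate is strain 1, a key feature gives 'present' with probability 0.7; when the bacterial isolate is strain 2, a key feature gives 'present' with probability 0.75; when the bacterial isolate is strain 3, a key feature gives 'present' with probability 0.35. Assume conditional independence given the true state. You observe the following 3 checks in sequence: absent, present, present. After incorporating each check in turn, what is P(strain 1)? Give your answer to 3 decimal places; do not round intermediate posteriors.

After 'absent': normaliser = 0.3·0.3000 + 0.25·0.2500 + 0.65·0.4500; P(strain 1) ≈ 0.2022, P(strain 2) ≈ 0.1404, P(strain 3) ≈ 0.6573
After 'present': normaliser = 0.7·0.2022 + 0.75·0.1404 + 0.35·0.6573; P(strain 1) ≈ 0.2968, P(strain 2) ≈ 0.2208, P(strain 3) ≈ 0.4823
After 'present': normaliser = 0.7·0.2968 + 0.75·0.2208 + 0.35·0.4823; P(strain 1) ≈ 0.3832, P(strain 2) ≈ 0.3055, P(strain 3) ≈ 0.3113

0.383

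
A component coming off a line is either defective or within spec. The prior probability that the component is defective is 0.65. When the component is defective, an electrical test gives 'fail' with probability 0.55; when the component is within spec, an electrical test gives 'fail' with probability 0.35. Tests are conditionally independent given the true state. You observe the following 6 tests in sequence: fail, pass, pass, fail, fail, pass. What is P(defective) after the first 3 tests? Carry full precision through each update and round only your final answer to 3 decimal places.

0.583

After 'fail': P(defective) = 0.55·0.6500 / (0.55·0.6500 + 0.35·0.3500) ≈ 0.7448
After 'pass': P(defective) = 0.45·0.7448 / (0.45·0.7448 + 0.65·0.2552) ≈ 0.6689
After 'pass': P(defective) = 0.45·0.6689 / (0.45·0.6689 + 0.65·0.3311) ≈ 0.5831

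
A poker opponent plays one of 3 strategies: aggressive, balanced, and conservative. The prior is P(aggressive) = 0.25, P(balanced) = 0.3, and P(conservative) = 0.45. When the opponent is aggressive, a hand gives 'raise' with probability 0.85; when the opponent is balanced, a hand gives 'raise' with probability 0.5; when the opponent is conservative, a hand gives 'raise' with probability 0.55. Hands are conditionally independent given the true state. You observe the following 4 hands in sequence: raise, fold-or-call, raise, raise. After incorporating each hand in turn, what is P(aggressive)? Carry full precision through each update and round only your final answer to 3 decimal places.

Each posterior becomes the prior for the next update.
After 'raise': normaliser = 0.85·0.2500 + 0.5·0.3000 + 0.55·0.4500; P(aggressive) ≈ 0.3484, P(balanced) ≈ 0.2459, P(conservative) ≈ 0.4057
After 'fold-or-call': normaliser = 0.15·0.3484 + 0.5·0.2459 + 0.45·0.4057; P(aggressive) ≈ 0.1460, P(balanced) ≈ 0.3436, P(conservative) ≈ 0.5103
After 'raise': normaliser = 0.85·0.1460 + 0.5·0.3436 + 0.55·0.5103; P(aggressive) ≈ 0.2153, P(balanced) ≈ 0.2980, P(conservative) ≈ 0.4867
After 'raise': normaliser = 0.85·0.2153 + 0.5·0.2980 + 0.55·0.4867; P(aggressive) ≈ 0.3051, P(balanced) ≈ 0.2484, P(conservative) ≈ 0.4464

0.305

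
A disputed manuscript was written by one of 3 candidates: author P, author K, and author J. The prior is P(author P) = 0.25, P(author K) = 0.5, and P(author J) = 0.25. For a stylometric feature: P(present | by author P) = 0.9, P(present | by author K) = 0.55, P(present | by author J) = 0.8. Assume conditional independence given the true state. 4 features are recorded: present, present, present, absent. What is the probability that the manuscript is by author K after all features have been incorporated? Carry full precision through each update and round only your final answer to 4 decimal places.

After 'present': normaliser = 0.9·0.2500 + 0.55·0.5000 + 0.8·0.2500; P(author P) ≈ 0.3214, P(author K) ≈ 0.3929, P(author J) ≈ 0.2857
After 'present': normaliser = 0.9·0.3214 + 0.55·0.3929 + 0.8·0.2857; P(author P) ≈ 0.3942, P(author K) ≈ 0.2944, P(author J) ≈ 0.3114
After 'present': normaliser = 0.9·0.3942 + 0.55·0.2944 + 0.8·0.3114; P(author P) ≈ 0.4632, P(author K) ≈ 0.2114, P(author J) ≈ 0.3253
After 'absent': normaliser = 0.1·0.4632 + 0.45·0.2114 + 0.2·0.3253; P(author P) ≈ 0.2243, P(author K) ≈ 0.4607, P(author J) ≈ 0.3150

0.4607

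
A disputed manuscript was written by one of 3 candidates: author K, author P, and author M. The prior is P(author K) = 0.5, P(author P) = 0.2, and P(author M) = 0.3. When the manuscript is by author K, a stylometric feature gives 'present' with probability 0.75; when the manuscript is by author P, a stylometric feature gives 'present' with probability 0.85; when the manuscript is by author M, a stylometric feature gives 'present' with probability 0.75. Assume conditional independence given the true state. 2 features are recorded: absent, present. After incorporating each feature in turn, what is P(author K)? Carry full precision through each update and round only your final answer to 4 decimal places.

0.5342

After 'absent': normaliser = 0.25·0.5000 + 0.15·0.2000 + 0.25·0.3000; P(author K) ≈ 0.5435, P(author P) ≈ 0.1304, P(author M) ≈ 0.3261
After 'present': normaliser = 0.75·0.5435 + 0.85·0.1304 + 0.75·0.3261; P(author K) ≈ 0.5342, P(author P) ≈ 0.1453, P(author M) ≈ 0.3205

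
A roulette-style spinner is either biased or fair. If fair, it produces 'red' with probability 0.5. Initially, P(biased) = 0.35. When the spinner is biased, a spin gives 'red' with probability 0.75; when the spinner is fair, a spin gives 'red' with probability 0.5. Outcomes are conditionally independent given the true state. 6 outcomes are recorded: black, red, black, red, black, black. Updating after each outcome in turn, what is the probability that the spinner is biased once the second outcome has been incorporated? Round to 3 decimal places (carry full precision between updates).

After 'black': P(biased) = 0.25·0.3500 / (0.25·0.3500 + 0.5·0.6500) ≈ 0.2121
After 'red': P(biased) = 0.75·0.2121 / (0.75·0.2121 + 0.5·0.7879) ≈ 0.2877

0.288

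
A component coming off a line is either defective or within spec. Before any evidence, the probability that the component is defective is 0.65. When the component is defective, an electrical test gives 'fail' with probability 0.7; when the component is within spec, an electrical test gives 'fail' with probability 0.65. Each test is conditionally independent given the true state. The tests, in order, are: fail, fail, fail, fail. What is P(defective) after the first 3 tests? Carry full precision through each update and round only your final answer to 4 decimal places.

0.6988

Each posterior becomes the prior for the next update.
After 'fail': P(defective) = 0.7·0.6500 / (0.7·0.6500 + 0.65·0.3500) ≈ 0.6667
After 'fail': P(defective) = 0.7·0.6667 / (0.7·0.6667 + 0.65·0.3333) ≈ 0.6829
After 'fail': P(defective) = 0.7·0.6829 / (0.7·0.6829 + 0.65·0.3171) ≈ 0.6988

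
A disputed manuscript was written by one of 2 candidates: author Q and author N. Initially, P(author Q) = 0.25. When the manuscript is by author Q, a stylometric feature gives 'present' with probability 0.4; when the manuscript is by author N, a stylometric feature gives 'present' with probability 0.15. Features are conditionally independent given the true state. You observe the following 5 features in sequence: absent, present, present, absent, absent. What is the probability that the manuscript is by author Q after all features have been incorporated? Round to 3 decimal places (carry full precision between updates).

Each posterior becomes the prior for the next update.
After 'absent': P(author Q) = 0.6·0.2500 / (0.6·0.2500 + 0.85·0.7500) ≈ 0.1905
After 'present': P(author Q) = 0.4·0.1905 / (0.4·0.1905 + 0.15·0.8095) ≈ 0.3855
After 'present': P(author Q) = 0.4·0.3855 / (0.4·0.3855 + 0.15·0.6145) ≈ 0.6259
After 'absent': P(author Q) = 0.6·0.6259 / (0.6·0.6259 + 0.85·0.3741) ≈ 0.5415
After 'absent': P(author Q) = 0.6·0.5415 / (0.6·0.5415 + 0.85·0.4585) ≈ 0.4547

0.455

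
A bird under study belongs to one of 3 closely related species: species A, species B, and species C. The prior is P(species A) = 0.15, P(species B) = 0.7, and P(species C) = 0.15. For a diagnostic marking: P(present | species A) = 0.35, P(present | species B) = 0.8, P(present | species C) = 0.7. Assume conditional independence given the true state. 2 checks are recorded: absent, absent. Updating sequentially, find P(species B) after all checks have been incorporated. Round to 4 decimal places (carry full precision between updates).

0.2670

After 'absent': normaliser = 0.65·0.1500 + 0.2·0.7000 + 0.3·0.1500; P(species A) ≈ 0.3451, P(species B) ≈ 0.4956, P(species C) ≈ 0.1593
After 'absent': normaliser = 0.65·0.3451 + 0.2·0.4956 + 0.3·0.1593; P(species A) ≈ 0.6043, P(species B) ≈ 0.2670, P(species C) ≈ 0.1287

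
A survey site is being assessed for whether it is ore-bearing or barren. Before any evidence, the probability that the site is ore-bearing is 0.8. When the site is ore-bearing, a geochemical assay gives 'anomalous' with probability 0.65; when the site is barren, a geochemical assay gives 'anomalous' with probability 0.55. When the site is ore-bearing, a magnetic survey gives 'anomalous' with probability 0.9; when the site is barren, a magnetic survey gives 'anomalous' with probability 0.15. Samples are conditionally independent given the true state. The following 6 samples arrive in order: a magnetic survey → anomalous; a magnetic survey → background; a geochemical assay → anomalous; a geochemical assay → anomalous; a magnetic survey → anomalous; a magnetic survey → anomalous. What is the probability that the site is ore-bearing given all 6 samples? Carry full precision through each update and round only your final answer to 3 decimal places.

Apply Bayes' rule sequentially, carrying P(ore) forward.
After a magnetic survey='anomalous': P(ore) = 0.9·0.8000 / (0.9·0.8000 + 0.15·0.2000) ≈ 0.9600
After a magnetic survey='background': P(ore) = 0.1·0.9600 / (0.1·0.9600 + 0.85·0.0400) ≈ 0.7385
After a geochemical assay='anomalous': P(ore) = 0.65·0.7385 / (0.65·0.7385 + 0.55·0.2615) ≈ 0.7694
After a geochemical assay='anomalous': P(ore) = 0.65·0.7694 / (0.65·0.7694 + 0.55·0.2306) ≈ 0.7977
After a magnetic survey='anomalous': P(ore) = 0.9·0.7977 / (0.9·0.7977 + 0.15·0.2023) ≈ 0.9595
After a magnetic survey='anomalous': P(ore) = 0.9·0.9595 / (0.9·0.9595 + 0.15·0.0405) ≈ 0.9930

0.993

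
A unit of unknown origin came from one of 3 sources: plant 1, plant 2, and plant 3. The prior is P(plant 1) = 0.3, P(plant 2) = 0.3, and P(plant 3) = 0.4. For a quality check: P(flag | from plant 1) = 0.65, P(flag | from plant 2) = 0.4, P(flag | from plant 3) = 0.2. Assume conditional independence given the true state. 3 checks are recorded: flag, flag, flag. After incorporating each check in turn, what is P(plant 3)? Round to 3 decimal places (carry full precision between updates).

0.031

Apply Bayes' rule sequentially, carrying P(plant 3) forward.
After 'flag': normaliser = 0.65·0.3000 + 0.4·0.3000 + 0.2·0.4000; P(plant 1) ≈ 0.4937, P(plant 2) ≈ 0.3038, P(plant 3) ≈ 0.2025
After 'flag': normaliser = 0.65·0.4937 + 0.4·0.3038 + 0.2·0.2025; P(plant 1) ≈ 0.6645, P(plant 2) ≈ 0.2516, P(plant 3) ≈ 0.0839
After 'flag': normaliser = 0.65·0.6645 + 0.4·0.2516 + 0.2·0.0839; P(plant 1) ≈ 0.7862, P(plant 2) ≈ 0.1832, P(plant 3) ≈ 0.0305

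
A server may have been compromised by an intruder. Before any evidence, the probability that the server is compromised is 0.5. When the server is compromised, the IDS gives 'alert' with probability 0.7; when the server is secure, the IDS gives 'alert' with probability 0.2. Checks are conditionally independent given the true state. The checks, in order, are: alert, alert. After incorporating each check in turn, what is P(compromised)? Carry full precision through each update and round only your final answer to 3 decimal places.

After 'alert': P(compromised) = 0.7·0.5000 / (0.7·0.5000 + 0.2·0.5000) ≈ 0.7778
After 'alert': P(compromised) = 0.7·0.7778 / (0.7·0.7778 + 0.2·0.2222) ≈ 0.9245

0.925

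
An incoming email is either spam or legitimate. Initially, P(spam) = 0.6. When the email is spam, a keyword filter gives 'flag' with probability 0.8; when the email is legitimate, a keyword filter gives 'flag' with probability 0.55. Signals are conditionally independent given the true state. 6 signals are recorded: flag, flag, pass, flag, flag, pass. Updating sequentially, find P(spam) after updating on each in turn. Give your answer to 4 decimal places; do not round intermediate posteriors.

Apply Bayes' rule sequentially, carrying P(spam) forward.
After 'flag': P(spam) = 0.8·0.6000 / (0.8·0.6000 + 0.55·0.4000) ≈ 0.6857
After 'flag': P(spam) = 0.8·0.6857 / (0.8·0.6857 + 0.55·0.3143) ≈ 0.7604
After 'pass': P(spam) = 0.2·0.7604 / (0.2·0.7604 + 0.45·0.2396) ≈ 0.5851
After 'flag': P(spam) = 0.8·0.5851 / (0.8·0.5851 + 0.55·0.4149) ≈ 0.6723
After 'flag': P(spam) = 0.8·0.6723 / (0.8·0.6723 + 0.55·0.3277) ≈ 0.7490
After 'pass': P(spam) = 0.2·0.7490 / (0.2·0.7490 + 0.45·0.2510) ≈ 0.5701

0.5701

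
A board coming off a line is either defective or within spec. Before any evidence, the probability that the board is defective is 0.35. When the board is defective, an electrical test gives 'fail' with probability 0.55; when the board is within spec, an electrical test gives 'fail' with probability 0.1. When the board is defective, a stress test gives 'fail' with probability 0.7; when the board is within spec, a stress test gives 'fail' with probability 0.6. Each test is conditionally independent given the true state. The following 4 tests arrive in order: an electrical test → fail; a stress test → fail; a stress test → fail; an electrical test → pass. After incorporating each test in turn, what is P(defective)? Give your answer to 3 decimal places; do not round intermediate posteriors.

After an electrical test='fail': P(defective) = 0.55·0.3500 / (0.55·0.3500 + 0.1·0.6500) ≈ 0.7476
After a stress test='fail': P(defective) = 0.7·0.7476 / (0.7·0.7476 + 0.6·0.2524) ≈ 0.7755
After a stress test='fail': P(defective) = 0.7·0.7755 / (0.7·0.7755 + 0.6·0.2245) ≈ 0.8012
After an electrical test='pass': P(defective) = 0.45·0.8012 / (0.45·0.8012 + 0.9·0.1988) ≈ 0.6684

0.668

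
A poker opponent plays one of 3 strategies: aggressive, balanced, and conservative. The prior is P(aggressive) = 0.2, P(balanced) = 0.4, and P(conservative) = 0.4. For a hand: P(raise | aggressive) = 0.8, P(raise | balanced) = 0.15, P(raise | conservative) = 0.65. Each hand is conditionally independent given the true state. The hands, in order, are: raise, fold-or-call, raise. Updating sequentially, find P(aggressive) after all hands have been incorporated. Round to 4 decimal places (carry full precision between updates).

After 'raise': normaliser = 0.8·0.2000 + 0.15·0.4000 + 0.65·0.4000; P(aggressive) ≈ 0.3333, P(balanced) ≈ 0.1250, P(conservative) ≈ 0.5417
After 'fold-or-call': normaliser = 0.2·0.3333 + 0.85·0.1250 + 0.35·0.5417; P(aggressive) ≈ 0.1839, P(balanced) ≈ 0.2931, P(conservative) ≈ 0.5230
After 'raise': normaliser = 0.8·0.1839 + 0.15·0.2931 + 0.65·0.5230; P(aggressive) ≈ 0.2771, P(balanced) ≈ 0.0828, P(conservative) ≈ 0.6402

0.2771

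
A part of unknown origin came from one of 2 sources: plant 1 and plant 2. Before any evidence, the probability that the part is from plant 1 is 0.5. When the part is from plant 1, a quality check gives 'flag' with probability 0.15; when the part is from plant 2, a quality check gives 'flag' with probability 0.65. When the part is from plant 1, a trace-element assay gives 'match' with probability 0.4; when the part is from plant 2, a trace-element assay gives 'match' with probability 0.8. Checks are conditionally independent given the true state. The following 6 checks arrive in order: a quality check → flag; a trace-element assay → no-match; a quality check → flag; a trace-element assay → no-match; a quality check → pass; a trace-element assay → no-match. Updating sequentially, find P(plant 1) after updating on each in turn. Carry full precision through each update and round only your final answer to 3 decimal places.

Apply Bayes' rule sequentially, carrying P(plant 1) forward.
After a quality check='flag': P(plant 1) = 0.15·0.5000 / (0.15·0.5000 + 0.65·0.5000) ≈ 0.1875
After a trace-element assay='no-match': P(plant 1) = 0.6·0.1875 / (0.6·0.1875 + 0.2·0.8125) ≈ 0.4091
After a quality check='flag': P(plant 1) = 0.15·0.4091 / (0.15·0.4091 + 0.65·0.5909) ≈ 0.1378
After a trace-element assay='no-match': P(plant 1) = 0.6·0.1378 / (0.6·0.1378 + 0.2·0.8622) ≈ 0.3240
After a quality check='pass': P(plant 1) = 0.85·0.3240 / (0.85·0.3240 + 0.35·0.6760) ≈ 0.5379
After a trace-element assay='no-match': P(plant 1) = 0.6·0.5379 / (0.6·0.5379 + 0.2·0.4621) ≈ 0.7774

0.777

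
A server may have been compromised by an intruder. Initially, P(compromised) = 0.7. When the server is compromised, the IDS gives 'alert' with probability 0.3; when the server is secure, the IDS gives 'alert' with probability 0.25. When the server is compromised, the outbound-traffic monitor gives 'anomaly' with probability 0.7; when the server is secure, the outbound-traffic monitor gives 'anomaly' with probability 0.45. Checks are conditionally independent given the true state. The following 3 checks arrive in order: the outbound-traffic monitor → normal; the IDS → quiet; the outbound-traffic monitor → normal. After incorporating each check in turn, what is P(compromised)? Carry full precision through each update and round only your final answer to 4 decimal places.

After the outbound-traffic monitor='normal': P(compromised) = 0.3·0.7000 / (0.3·0.7000 + 0.55·0.3000) ≈ 0.5600
After the IDS='quiet': P(compromised) = 0.7·0.5600 / (0.7·0.5600 + 0.75·0.4400) ≈ 0.5429
After the outbound-traffic monitor='normal': P(compromised) = 0.3·0.5429 / (0.3·0.5429 + 0.55·0.4571) ≈ 0.3932

0.3932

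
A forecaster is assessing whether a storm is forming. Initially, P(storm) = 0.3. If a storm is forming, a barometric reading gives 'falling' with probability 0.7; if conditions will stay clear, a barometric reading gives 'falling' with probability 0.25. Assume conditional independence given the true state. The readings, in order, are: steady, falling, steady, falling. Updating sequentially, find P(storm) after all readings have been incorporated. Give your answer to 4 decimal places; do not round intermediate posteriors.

Apply Bayes' rule sequentially, carrying P(storm) forward.
After 'steady': P(storm) = 0.3·0.3000 / (0.3·0.3000 + 0.75·0.7000) ≈ 0.1463
After 'falling': P(storm) = 0.7·0.1463 / (0.7·0.1463 + 0.25·0.8537) ≈ 0.3243
After 'steady': P(storm) = 0.3·0.3243 / (0.3·0.3243 + 0.75·0.6757) ≈ 0.1611
After 'falling': P(storm) = 0.7·0.1611 / (0.7·0.1611 + 0.25·0.8389) ≈ 0.3496

0.3496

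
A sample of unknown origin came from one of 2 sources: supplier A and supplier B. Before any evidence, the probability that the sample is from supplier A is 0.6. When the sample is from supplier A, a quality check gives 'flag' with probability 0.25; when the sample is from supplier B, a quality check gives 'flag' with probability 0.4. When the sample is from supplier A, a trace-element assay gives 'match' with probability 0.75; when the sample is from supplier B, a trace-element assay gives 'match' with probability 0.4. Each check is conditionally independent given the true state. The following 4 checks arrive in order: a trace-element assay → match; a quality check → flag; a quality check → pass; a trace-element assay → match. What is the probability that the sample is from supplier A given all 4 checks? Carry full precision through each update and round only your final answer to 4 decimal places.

0.8047

After a trace-element assay='match': P(supplier A) = 0.75·0.6000 / (0.75·0.6000 + 0.4·0.4000) ≈ 0.7377
After a quality check='flag': P(supplier A) = 0.25·0.7377 / (0.25·0.7377 + 0.4·0.2623) ≈ 0.6374
After a quality check='pass': P(supplier A) = 0.75·0.6374 / (0.75·0.6374 + 0.6·0.3626) ≈ 0.6872
After a trace-element assay='match': P(supplier A) = 0.75·0.6872 / (0.75·0.6872 + 0.4·0.3128) ≈ 0.8047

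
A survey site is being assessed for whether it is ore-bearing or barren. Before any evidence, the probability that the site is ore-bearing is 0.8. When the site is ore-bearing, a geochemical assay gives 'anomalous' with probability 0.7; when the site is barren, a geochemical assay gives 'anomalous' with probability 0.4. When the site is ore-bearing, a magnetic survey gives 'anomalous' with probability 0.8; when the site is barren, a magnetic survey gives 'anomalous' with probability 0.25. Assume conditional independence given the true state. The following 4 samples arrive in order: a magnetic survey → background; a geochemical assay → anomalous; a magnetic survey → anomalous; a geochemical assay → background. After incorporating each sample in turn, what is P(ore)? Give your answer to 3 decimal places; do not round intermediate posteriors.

After a magnetic survey='background': P(ore) = 0.2·0.8000 / (0.2·0.8000 + 0.75·0.2000) ≈ 0.5161
After a geochemical assay='anomalous': P(ore) = 0.7·0.5161 / (0.7·0.5161 + 0.4·0.4839) ≈ 0.6512
After a magnetic survey='anomalous': P(ore) = 0.8·0.6512 / (0.8·0.6512 + 0.25·0.3488) ≈ 0.8566
After a geochemical assay='background': P(ore) = 0.3·0.8566 / (0.3·0.8566 + 0.6·0.1434) ≈ 0.7492

0.749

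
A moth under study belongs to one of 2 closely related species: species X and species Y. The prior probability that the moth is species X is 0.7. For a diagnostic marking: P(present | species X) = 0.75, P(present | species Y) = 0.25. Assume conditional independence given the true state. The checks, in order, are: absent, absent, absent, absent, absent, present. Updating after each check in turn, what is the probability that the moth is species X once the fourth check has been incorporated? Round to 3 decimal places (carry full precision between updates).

After 'absent': P(species X) = 0.25·0.7000 / (0.25·0.7000 + 0.75·0.3000) ≈ 0.4375
After 'absent': P(species X) = 0.25·0.4375 / (0.25·0.4375 + 0.75·0.5625) ≈ 0.2059
After 'absent': P(species X) = 0.25·0.2059 / (0.25·0.2059 + 0.75·0.7941) ≈ 0.0795
After 'absent': P(species X) = 0.25·0.0795 / (0.25·0.0795 + 0.75·0.9205) ≈ 0.0280

0.028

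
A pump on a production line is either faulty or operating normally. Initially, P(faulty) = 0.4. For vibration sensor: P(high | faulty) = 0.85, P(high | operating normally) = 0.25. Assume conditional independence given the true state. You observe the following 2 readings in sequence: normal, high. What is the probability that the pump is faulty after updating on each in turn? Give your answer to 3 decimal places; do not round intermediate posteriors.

0.312

After 'normal': P(faulty) = 0.15·0.4000 / (0.15·0.4000 + 0.75·0.6000) ≈ 0.1176
After 'high': P(faulty) = 0.85·0.1176 / (0.85·0.1176 + 0.25·0.8824) ≈ 0.3119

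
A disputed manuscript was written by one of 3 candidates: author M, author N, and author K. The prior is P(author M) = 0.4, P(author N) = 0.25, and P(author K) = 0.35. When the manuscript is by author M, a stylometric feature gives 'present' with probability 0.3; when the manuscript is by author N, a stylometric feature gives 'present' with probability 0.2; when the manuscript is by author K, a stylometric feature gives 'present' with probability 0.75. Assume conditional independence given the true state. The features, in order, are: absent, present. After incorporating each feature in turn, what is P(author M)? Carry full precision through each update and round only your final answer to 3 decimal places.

After 'absent': normaliser = 0.7·0.4000 + 0.8·0.2500 + 0.25·0.3500; P(author M) ≈ 0.4934, P(author N) ≈ 0.3524, P(author K) ≈ 0.1542
After 'present': normaliser = 0.3·0.4934 + 0.2·0.3524 + 0.75·0.1542; P(author M) ≈ 0.4430, P(author N) ≈ 0.2109, P(author K) ≈ 0.3461

0.443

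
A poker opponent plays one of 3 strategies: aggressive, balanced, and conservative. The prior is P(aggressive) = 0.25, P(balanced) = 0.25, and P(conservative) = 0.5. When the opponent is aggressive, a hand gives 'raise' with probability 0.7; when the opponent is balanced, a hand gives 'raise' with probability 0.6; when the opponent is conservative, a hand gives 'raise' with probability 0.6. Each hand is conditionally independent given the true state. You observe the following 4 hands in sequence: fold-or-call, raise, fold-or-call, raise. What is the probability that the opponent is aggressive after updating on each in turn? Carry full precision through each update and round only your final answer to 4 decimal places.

Each posterior becomes the prior for the next update.
After 'fold-or-call': normaliser = 0.3·0.2500 + 0.4·0.2500 + 0.4·0.5000; P(aggressive) ≈ 0.2000, P(balanced) ≈ 0.2667, P(conservative) ≈ 0.5333
After 'raise': normaliser = 0.7·0.2000 + 0.6·0.2667 + 0.6·0.5333; P(aggressive) ≈ 0.2258, P(balanced) ≈ 0.2581, P(conservative) ≈ 0.5161
After 'fold-or-call': normaliser = 0.3·0.2258 + 0.4·0.2581 + 0.4·0.5161; P(aggressive) ≈ 0.1795, P(balanced) ≈ 0.2735, P(conservative) ≈ 0.5470
After 'raise': normaliser = 0.7·0.1795 + 0.6·0.2735 + 0.6·0.5470; P(aggressive) ≈ 0.2033, P(balanced) ≈ 0.2656, P(conservative) ≈ 0.5311

0.2033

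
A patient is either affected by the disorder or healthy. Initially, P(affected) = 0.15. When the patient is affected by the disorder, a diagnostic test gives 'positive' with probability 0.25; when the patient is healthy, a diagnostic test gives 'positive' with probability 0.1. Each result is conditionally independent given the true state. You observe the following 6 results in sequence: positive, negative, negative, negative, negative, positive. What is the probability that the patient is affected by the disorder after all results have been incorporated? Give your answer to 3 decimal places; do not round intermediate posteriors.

After 'positive': P(affected) = 0.25·0.1500 / (0.25·0.1500 + 0.1·0.8500) ≈ 0.3061
After 'negative': P(affected) = 0.75·0.3061 / (0.75·0.3061 + 0.9·0.6939) ≈ 0.2688
After 'negative': P(affected) = 0.75·0.2688 / (0.75·0.2688 + 0.9·0.7312) ≈ 0.2345
After 'negative': P(affected) = 0.75·0.2345 / (0.75·0.2345 + 0.9·0.7655) ≈ 0.2034
After 'negative': P(affected) = 0.75·0.2034 / (0.75·0.2034 + 0.9·0.7966) ≈ 0.1754
After 'positive': P(affected) = 0.25·0.1754 / (0.25·0.1754 + 0.1·0.8246) ≈ 0.3472

0.347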